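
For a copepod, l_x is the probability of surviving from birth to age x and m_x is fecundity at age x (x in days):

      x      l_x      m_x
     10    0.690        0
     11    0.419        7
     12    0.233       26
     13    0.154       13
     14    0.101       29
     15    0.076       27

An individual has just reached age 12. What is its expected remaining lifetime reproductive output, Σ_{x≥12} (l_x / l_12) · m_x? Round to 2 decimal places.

l_12 = 0.233. Conditional survival from age 12 to x is l_x / l_12.
  x=12: (0.233/0.233) × 26 = 26.0000
  x=13: (0.154/0.233) × 13 = 8.5923
  x=14: (0.101/0.233) × 29 = 12.5708
  x=15: (0.076/0.233) × 27 = 8.8069
Sum = 26.0000 + 8.5923 + 12.5708 + 8.8069 = 55.9700

55.97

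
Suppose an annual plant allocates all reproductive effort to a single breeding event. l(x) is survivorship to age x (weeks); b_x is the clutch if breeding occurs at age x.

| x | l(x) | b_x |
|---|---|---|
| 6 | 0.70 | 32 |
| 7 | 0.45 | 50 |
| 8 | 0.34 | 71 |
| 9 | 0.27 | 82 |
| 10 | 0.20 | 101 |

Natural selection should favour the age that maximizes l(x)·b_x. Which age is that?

8

Expected offspring if breeding at age x = l(x) × b_x:
  age 6: 0.70 × 32 = 22.400
  age 7: 0.45 × 50 = 22.500
  age 8: 0.34 × 71 = 24.140
  age 9: 0.27 × 82 = 22.140
  age 10: 0.20 × 101 = 20.200
Maximum at age 8 (24.140).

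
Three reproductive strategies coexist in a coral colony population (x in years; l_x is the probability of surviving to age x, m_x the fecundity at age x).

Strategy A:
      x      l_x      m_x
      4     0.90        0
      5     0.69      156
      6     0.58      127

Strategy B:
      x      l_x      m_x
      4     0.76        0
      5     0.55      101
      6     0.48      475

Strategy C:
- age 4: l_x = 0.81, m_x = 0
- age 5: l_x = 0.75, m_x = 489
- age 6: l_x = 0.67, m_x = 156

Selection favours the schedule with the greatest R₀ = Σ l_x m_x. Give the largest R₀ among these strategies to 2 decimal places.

Strategy A: R₀ = 0.90×0 + 0.69×156 + 0.58×127 = 181.3000
Strategy B: R₀ = 0.76×0 + 0.55×101 + 0.48×475 = 283.5500
Strategy C: R₀ = 0.81×0 + 0.75×489 + 0.67×156 = 471.2700
Highest R₀: strategy C with 471.2700.

471.27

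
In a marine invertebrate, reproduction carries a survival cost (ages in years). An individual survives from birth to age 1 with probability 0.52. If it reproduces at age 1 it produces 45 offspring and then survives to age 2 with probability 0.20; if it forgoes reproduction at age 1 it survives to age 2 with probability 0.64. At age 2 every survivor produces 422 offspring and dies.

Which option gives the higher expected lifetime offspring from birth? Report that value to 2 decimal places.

140.44

breed at age 1: R₀ = 0.52 × (45 + 0.20 × 422) = 0.52 × 129.4000 = 67.2880
delay to age 2: R₀ = 0.52 × (0.64 × 422) = 0.52 × 270.0800 = 140.4416
Higher: delay to age 2 (140.4416).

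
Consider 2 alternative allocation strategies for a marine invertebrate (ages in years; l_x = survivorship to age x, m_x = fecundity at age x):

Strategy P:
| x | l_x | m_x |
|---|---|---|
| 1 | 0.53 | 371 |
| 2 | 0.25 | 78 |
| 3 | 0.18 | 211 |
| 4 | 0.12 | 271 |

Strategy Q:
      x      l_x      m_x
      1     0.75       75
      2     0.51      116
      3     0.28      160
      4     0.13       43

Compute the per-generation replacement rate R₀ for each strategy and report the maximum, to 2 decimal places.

286.63

Strategy P: R₀ = 0.53×371 + 0.25×78 + 0.18×211 + 0.12×271 = 286.6300
Strategy Q: R₀ = 0.75×75 + 0.51×116 + 0.28×160 + 0.13×43 = 165.8000
Highest R₀: strategy P with 286.6300.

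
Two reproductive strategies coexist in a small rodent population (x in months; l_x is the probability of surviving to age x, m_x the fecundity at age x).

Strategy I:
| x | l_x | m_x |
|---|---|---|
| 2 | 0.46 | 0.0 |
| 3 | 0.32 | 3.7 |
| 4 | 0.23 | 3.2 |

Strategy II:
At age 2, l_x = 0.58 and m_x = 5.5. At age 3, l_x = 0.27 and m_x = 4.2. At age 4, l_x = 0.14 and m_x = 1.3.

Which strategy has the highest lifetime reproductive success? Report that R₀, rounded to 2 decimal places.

Strategy I: R₀ = 0.46×0.0 + 0.32×3.7 + 0.23×3.2 = 1.9200
Strategy II: R₀ = 0.58×5.5 + 0.27×4.2 + 0.14×1.3 = 4.5060
Highest R₀: strategy II with 4.5060.

4.51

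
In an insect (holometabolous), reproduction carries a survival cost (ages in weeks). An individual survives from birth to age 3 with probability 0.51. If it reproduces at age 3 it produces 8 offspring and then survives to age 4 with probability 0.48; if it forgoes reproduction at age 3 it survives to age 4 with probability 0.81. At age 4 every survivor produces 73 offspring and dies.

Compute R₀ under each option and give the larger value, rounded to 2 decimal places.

30.16

breed at age 3: R₀ = 0.51 × (8 + 0.48 × 73) = 0.51 × 43.0400 = 21.9504
delay to age 4: R₀ = 0.51 × (0.81 × 73) = 0.51 × 59.1300 = 30.1563
Higher: delay to age 4 (30.1563).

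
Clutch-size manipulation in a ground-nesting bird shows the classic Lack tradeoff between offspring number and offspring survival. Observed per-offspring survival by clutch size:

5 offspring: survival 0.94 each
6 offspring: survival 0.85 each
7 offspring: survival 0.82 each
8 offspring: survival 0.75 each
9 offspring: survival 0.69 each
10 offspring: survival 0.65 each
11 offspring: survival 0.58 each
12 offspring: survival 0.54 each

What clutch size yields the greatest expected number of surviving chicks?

10

Expected surviving chicks = c × s(c):
  c=5: 5 × 0.94 = 4.700
  c=6: 6 × 0.85 = 5.100
  c=7: 7 × 0.82 = 5.740
  c=8: 8 × 0.75 = 6.000
  c=9: 9 × 0.69 = 6.210
  c=10: 10 × 0.65 = 6.500
  c=11: 11 × 0.58 = 6.380
  c=12: 12 × 0.54 = 6.480
Maximum at c = 10 (6.500 surviving chicks).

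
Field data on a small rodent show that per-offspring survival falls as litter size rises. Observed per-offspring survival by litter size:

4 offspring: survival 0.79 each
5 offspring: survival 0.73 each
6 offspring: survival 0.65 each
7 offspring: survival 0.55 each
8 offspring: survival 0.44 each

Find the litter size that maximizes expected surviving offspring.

6

Expected surviving offspring = c × s(c):
  c=4: 4 × 0.79 = 3.160
  c=5: 5 × 0.73 = 3.650
  c=6: 6 × 0.65 = 3.900
  c=7: 7 × 0.55 = 3.850
  c=8: 8 × 0.44 = 3.520
Maximum at c = 6 (3.900 surviving offspring).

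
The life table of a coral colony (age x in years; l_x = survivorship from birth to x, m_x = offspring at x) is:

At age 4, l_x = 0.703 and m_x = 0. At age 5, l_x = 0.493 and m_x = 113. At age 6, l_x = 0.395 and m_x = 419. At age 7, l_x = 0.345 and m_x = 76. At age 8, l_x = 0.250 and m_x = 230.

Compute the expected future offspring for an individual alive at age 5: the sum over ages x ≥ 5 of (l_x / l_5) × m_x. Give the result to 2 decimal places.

618.53

l_5 = 0.493. Conditional survival from age 5 to x is l_x / l_5.
  x=5: (0.493/0.493) × 113 = 113.0000
  x=6: (0.395/0.493) × 419 = 335.7099
  x=7: (0.345/0.493) × 76 = 53.1846
  x=8: (0.250/0.493) × 230 = 116.6329
Sum = 113.0000 + 335.7099 + 53.1846 + 116.6329 = 618.5274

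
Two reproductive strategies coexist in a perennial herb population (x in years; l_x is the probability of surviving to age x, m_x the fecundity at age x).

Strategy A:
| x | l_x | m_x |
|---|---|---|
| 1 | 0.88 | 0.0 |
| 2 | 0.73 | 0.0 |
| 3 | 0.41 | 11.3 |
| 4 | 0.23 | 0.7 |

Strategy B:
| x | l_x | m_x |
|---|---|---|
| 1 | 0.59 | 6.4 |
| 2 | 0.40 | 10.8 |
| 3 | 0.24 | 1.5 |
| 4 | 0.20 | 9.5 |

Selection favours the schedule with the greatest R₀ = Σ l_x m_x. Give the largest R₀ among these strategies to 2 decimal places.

Strategy A: R₀ = 0.88×0.0 + 0.73×0.0 + 0.41×11.3 + 0.23×0.7 = 4.7940
Strategy B: R₀ = 0.59×6.4 + 0.40×10.8 + 0.24×1.5 + 0.20×9.5 = 10.3560
Highest R₀: strategy B with 10.3560.

10.36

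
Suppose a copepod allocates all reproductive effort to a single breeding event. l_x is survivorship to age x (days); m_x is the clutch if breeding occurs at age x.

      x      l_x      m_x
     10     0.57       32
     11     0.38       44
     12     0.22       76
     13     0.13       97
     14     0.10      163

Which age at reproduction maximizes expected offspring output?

Expected offspring if breeding at age x = l_x × m_x:
  age 10: 0.57 × 32 = 18.240
  age 11: 0.38 × 44 = 16.720
  age 12: 0.22 × 76 = 16.720
  age 13: 0.13 × 97 = 12.610
  age 14: 0.10 × 163 = 16.300
Maximum at age 10 (18.240).

10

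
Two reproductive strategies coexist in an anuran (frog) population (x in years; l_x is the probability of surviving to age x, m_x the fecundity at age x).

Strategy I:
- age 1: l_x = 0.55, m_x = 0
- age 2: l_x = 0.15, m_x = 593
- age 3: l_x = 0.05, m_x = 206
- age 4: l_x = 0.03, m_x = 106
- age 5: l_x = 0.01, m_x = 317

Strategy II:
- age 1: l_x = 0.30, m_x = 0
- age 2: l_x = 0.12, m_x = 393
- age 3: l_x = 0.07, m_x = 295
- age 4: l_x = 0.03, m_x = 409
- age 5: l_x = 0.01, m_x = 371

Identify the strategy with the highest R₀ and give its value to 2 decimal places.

Strategy I: R₀ = 0.55×0 + 0.15×593 + 0.05×206 + 0.03×106 + 0.01×317 = 105.6000
Strategy II: R₀ = 0.30×0 + 0.12×393 + 0.07×295 + 0.03×409 + 0.01×371 = 83.7900
Highest R₀: strategy I with 105.6000.

105.60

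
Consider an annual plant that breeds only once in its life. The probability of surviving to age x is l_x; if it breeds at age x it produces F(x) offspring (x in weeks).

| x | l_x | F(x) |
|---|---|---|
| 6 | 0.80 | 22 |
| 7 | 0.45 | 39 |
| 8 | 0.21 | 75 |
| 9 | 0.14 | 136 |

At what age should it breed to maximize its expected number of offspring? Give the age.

9

Expected offspring if breeding at age x = l_x × F(x):
  age 6: 0.80 × 22 = 17.600
  age 7: 0.45 × 39 = 17.550
  age 8: 0.21 × 75 = 15.750
  age 9: 0.14 × 136 = 19.040
Maximum at age 9 (19.040).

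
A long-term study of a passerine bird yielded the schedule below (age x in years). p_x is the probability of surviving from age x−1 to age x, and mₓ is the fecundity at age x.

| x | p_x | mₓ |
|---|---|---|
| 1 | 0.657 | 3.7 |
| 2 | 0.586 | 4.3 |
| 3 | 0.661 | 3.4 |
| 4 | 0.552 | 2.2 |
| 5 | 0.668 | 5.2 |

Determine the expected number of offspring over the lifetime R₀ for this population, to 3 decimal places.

5.749

Survivorship from birth: l_x = p_1·p_2·…·p_x.
  l_1 = 0.65700
  l_2 = 0.38500
  l_3 = 0.25449
  l_4 = 0.14048
  l_5 = 0.09384
R₀ = Σ l_x mₓ:
  age 1: 0.65700 × 3.7 = 2.4309
  age 2: 0.38500 × 4.3 = 1.6555
  age 3: 0.25449 × 3.4 = 0.8653
  age 4: 0.14048 × 2.2 = 0.3091
  age 5: 0.09384 × 5.2 = 0.4880
R₀ = 2.4309 + 1.6555 + 0.8653 + 0.3091 + 0.4880 = 5.7487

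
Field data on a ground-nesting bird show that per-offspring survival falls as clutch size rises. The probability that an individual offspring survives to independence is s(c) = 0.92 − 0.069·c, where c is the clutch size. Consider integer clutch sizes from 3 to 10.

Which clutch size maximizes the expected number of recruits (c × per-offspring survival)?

Expected recruits = c × s(c):
  c=3: 3 × 0.713 = 2.139
  c=4: 4 × 0.644 = 2.576
  c=5: 5 × 0.575 = 2.875
  c=6: 6 × 0.506 = 3.036
  c=7: 7 × 0.437 = 3.059
  c=8: 8 × 0.368 = 2.944
  c=9: 9 × 0.299 = 2.691
  c=10: 10 × 0.230 = 2.300
Maximum at c = 7 (3.059 recruits).

7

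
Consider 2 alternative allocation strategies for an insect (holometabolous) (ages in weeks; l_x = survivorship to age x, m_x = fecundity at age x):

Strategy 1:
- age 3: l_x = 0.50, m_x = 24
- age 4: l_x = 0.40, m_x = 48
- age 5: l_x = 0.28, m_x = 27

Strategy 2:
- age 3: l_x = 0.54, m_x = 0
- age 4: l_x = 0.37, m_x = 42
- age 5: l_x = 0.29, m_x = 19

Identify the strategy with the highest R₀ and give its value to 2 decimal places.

Strategy 1: R₀ = 0.50×24 + 0.40×48 + 0.28×27 = 38.7600
Strategy 2: R₀ = 0.54×0 + 0.37×42 + 0.29×19 = 21.0500
Highest R₀: strategy 1 with 38.7600.

38.76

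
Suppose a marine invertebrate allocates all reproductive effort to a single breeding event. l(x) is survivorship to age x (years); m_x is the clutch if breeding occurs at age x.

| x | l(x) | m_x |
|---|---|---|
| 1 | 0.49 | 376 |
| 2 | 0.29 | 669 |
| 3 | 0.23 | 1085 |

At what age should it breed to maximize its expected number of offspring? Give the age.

Expected offspring if breeding at age x = l(x) × m_x:
  age 1: 0.49 × 376 = 184.240
  age 2: 0.29 × 669 = 194.010
  age 3: 0.23 × 1085 = 249.550
Maximum at age 3 (249.550).

3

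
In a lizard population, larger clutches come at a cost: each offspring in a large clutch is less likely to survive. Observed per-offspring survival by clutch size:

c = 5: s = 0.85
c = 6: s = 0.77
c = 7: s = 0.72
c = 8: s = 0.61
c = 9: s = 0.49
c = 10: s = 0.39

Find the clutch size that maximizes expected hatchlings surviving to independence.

7

Expected hatchlings surviving to independence = c × s(c):
  c=5: 5 × 0.85 = 4.250
  c=6: 6 × 0.77 = 4.620
  c=7: 7 × 0.72 = 5.040
  c=8: 8 × 0.61 = 4.880
  c=9: 9 × 0.49 = 4.410
  c=10: 10 × 0.39 = 3.900
Maximum at c = 7 (5.040 hatchlings surviving to independence).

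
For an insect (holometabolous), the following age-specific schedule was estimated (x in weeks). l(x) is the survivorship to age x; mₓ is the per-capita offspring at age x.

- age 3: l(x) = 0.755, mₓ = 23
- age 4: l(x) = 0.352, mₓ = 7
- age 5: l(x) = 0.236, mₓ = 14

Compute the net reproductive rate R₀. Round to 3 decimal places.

R₀ = Σ l(x) mₓ:
  age 3: 0.755 × 23 = 17.3650
  age 4: 0.352 × 7 = 2.4640
  age 5: 0.236 × 14 = 3.3040
R₀ = 17.3650 + 2.4640 + 3.3040 = 23.1330

23.133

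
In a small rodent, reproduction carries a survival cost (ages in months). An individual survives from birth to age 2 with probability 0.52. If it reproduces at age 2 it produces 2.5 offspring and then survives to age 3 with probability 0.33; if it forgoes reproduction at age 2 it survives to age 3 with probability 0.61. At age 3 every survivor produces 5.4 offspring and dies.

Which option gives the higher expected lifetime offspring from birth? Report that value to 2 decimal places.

2.23

breed at age 2: R₀ = 0.52 × (2.5 + 0.33 × 5.4) = 0.52 × 4.2820 = 2.2266
delay to age 3: R₀ = 0.52 × (0.61 × 5.4) = 0.52 × 3.2940 = 1.7129
Higher: breed at age 2 (2.2266).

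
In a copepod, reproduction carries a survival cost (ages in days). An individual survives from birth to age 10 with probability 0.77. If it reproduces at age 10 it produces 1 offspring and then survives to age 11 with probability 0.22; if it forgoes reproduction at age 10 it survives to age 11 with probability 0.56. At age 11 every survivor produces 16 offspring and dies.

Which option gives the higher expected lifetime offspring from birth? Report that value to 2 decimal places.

breed at age 10: R₀ = 0.77 × (1 + 0.22 × 16) = 0.77 × 4.5200 = 3.4804
delay to age 11: R₀ = 0.77 × (0.56 × 16) = 0.77 × 8.9600 = 6.8992
Higher: delay to age 11 (6.8992).

6.90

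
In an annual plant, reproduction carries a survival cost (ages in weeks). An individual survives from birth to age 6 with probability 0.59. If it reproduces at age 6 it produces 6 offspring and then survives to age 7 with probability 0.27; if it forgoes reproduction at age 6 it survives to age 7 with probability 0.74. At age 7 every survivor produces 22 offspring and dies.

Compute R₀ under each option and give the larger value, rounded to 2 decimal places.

breed at age 6: R₀ = 0.59 × (6 + 0.27 × 22) = 0.59 × 11.9400 = 7.0446
delay to age 7: R₀ = 0.59 × (0.74 × 22) = 0.59 × 16.2800 = 9.6052
Higher: delay to age 7 (9.6052).

9.61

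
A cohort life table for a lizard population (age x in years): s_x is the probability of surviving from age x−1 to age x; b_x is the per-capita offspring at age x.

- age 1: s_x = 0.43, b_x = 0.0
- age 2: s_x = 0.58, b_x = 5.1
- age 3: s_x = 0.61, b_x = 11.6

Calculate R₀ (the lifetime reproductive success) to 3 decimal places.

Survivorship from birth: l_x = s_1·s_2·…·s_x.
  l_1 = 0.43000
  l_2 = 0.24940
  l_3 = 0.15213
R₀ = Σ l_x b_x:
  age 1: 0.43000 × 0.0 = 0.0000
  age 2: 0.24940 × 5.1 = 1.2719
  age 3: 0.15213 × 11.6 = 1.7647
R₀ = 0.0000 + 1.2719 + 1.7647 = 3.0366

3.037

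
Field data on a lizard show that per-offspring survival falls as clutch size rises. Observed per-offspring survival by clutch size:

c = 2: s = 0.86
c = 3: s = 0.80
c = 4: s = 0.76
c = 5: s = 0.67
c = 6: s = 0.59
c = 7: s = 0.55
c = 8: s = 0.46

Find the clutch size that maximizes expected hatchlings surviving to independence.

Expected hatchlings surviving to independence = c × s(c):
  c=2: 2 × 0.86 = 1.720
  c=3: 3 × 0.80 = 2.400
  c=4: 4 × 0.76 = 3.040
  c=5: 5 × 0.67 = 3.350
  c=6: 6 × 0.59 = 3.540
  c=7: 7 × 0.55 = 3.850
  c=8: 8 × 0.46 = 3.680
Maximum at c = 7 (3.850 hatchlings surviving to independence).

7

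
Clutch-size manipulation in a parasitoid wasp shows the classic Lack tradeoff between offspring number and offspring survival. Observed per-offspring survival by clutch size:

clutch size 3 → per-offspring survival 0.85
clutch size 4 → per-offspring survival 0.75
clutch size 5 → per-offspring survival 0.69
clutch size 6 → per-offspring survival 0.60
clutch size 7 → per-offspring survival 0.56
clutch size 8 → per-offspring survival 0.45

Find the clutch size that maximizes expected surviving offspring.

Expected surviving offspring = c × s(c):
  c=3: 3 × 0.85 = 2.550
  c=4: 4 × 0.75 = 3.000
  c=5: 5 × 0.69 = 3.450
  c=6: 6 × 0.60 = 3.600
  c=7: 7 × 0.56 = 3.920
  c=8: 8 × 0.45 = 3.600
Maximum at c = 7 (3.920 surviving offspring).

7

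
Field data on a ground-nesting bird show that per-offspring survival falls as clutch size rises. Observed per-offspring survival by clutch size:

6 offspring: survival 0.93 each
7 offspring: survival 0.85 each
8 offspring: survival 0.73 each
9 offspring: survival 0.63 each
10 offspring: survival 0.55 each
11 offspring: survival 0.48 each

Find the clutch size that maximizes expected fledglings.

7

Expected fledglings = c × s(c):
  c=6: 6 × 0.93 = 5.580
  c=7: 7 × 0.85 = 5.950
  c=8: 8 × 0.73 = 5.840
  c=9: 9 × 0.63 = 5.670
  c=10: 10 × 0.55 = 5.500
  c=11: 11 × 0.48 = 5.280
Maximum at c = 7 (5.950 fledglings).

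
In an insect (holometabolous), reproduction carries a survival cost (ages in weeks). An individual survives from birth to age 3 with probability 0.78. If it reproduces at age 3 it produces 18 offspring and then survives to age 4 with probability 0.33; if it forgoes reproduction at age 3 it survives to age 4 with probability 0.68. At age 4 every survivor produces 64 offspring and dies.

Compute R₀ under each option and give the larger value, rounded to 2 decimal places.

33.95

breed at age 3: R₀ = 0.78 × (18 + 0.33 × 64) = 0.78 × 39.1200 = 30.5136
delay to age 4: R₀ = 0.78 × (0.68 × 64) = 0.78 × 43.5200 = 33.9456
Higher: delay to age 4 (33.9456).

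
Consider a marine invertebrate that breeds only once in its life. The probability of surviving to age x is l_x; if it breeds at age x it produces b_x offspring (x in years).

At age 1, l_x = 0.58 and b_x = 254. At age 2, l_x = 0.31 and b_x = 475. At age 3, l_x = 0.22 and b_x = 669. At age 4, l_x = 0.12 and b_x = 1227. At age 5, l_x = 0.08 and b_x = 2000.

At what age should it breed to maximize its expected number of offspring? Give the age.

5

Expected offspring if breeding at age x = l_x × b_x:
  age 1: 0.58 × 254 = 147.320
  age 2: 0.31 × 475 = 147.250
  age 3: 0.22 × 669 = 147.180
  age 4: 0.12 × 1227 = 147.240
  age 5: 0.08 × 2000 = 160.000
Maximum at age 5 (160.000).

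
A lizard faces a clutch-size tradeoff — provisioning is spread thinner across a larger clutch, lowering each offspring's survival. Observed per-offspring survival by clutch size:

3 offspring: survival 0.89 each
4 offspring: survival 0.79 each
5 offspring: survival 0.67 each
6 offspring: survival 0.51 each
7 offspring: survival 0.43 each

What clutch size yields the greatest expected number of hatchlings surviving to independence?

5

Expected hatchlings surviving to independence = c × s(c):
  c=3: 3 × 0.89 = 2.670
  c=4: 4 × 0.79 = 3.160
  c=5: 5 × 0.67 = 3.350
  c=6: 6 × 0.51 = 3.060
  c=7: 7 × 0.43 = 3.010
Maximum at c = 5 (3.350 hatchlings surviving to independence).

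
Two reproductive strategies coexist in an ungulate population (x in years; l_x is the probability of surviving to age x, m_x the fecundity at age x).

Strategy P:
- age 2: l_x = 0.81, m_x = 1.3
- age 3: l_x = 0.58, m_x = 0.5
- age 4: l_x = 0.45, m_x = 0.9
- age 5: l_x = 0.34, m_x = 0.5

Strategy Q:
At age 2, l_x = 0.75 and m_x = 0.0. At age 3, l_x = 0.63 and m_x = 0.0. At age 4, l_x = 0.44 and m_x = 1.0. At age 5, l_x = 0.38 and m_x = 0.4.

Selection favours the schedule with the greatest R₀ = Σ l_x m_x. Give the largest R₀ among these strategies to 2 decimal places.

1.92

Strategy P: R₀ = 0.81×1.3 + 0.58×0.5 + 0.45×0.9 + 0.34×0.5 = 1.9180
Strategy Q: R₀ = 0.75×0.0 + 0.63×0.0 + 0.44×1.0 + 0.38×0.4 = 0.5920
Highest R₀: strategy P with 1.9180.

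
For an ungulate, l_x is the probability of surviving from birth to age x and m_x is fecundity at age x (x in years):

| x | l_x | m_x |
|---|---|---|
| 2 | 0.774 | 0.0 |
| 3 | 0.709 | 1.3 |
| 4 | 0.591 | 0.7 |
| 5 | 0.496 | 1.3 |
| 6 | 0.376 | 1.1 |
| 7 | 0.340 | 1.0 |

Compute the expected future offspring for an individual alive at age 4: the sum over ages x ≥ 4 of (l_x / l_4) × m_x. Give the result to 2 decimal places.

3.07

l_4 = 0.591. Conditional survival from age 4 to x is l_x / l_4.
  x=4: (0.591/0.591) × 0.7 = 0.7000
  x=5: (0.496/0.591) × 1.3 = 1.0910
  x=6: (0.376/0.591) × 1.1 = 0.6998
  x=7: (0.340/0.591) × 1.0 = 0.5753
Sum = 0.7000 + 1.0910 + 0.6998 + 0.5753 = 3.0662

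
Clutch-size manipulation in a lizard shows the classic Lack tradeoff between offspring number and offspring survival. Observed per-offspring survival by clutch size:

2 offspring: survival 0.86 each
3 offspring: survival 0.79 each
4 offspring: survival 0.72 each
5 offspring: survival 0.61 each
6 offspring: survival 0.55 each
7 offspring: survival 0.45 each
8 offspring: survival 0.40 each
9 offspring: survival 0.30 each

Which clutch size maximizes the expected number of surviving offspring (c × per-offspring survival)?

6

Expected surviving offspring = c × s(c):
  c=2: 2 × 0.86 = 1.720
  c=3: 3 × 0.79 = 2.370
  c=4: 4 × 0.72 = 2.880
  c=5: 5 × 0.61 = 3.050
  c=6: 6 × 0.55 = 3.300
  c=7: 7 × 0.45 = 3.150
  c=8: 8 × 0.40 = 3.200
  c=9: 9 × 0.30 = 2.700
Maximum at c = 6 (3.300 surviving offspring).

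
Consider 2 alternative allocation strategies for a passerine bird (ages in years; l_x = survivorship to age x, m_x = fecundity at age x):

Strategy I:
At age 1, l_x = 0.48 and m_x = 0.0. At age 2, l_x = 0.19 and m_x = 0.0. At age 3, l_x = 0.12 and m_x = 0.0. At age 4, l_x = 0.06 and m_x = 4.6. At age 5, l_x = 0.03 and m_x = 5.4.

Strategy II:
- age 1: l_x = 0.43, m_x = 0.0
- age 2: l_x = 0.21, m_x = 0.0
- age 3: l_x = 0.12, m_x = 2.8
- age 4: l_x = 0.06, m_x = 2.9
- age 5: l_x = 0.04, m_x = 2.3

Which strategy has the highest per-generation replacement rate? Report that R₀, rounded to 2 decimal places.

0.60

Strategy I: R₀ = 0.48×0.0 + 0.19×0.0 + 0.12×0.0 + 0.06×4.6 + 0.03×5.4 = 0.4380
Strategy II: R₀ = 0.43×0.0 + 0.21×0.0 + 0.12×2.8 + 0.06×2.9 + 0.04×2.3 = 0.6020
Highest R₀: strategy II with 0.6020.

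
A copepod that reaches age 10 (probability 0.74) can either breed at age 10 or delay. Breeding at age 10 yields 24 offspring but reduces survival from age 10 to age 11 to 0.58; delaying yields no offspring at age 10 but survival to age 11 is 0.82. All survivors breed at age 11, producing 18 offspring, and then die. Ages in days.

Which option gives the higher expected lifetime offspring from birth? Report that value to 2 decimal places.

25.49

breed at age 10: R₀ = 0.74 × (24 + 0.58 × 18) = 0.74 × 34.4400 = 25.4856
delay to age 11: R₀ = 0.74 × (0.82 × 18) = 0.74 × 14.7600 = 10.9224
Higher: breed at age 10 (25.4856).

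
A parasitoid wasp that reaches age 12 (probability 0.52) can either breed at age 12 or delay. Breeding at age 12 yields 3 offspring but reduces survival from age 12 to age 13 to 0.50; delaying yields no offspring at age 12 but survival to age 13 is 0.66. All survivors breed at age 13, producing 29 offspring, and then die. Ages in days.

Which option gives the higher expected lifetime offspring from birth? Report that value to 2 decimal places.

breed at age 12: R₀ = 0.52 × (3 + 0.50 × 29) = 0.52 × 17.5000 = 9.1000
delay to age 13: R₀ = 0.52 × (0.66 × 29) = 0.52 × 19.1400 = 9.9528
Higher: delay to age 13 (9.9528).

9.95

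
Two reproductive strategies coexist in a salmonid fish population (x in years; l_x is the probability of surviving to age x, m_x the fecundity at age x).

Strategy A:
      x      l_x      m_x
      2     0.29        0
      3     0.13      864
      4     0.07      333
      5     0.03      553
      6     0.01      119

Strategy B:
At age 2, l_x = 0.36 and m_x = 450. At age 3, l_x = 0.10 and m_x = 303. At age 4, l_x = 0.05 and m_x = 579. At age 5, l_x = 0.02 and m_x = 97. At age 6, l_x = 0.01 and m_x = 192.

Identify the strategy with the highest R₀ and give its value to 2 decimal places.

Strategy A: R₀ = 0.29×0 + 0.13×864 + 0.07×333 + 0.03×553 + 0.01×119 = 153.4100
Strategy B: R₀ = 0.36×450 + 0.10×303 + 0.05×579 + 0.02×97 + 0.01×192 = 225.1100
Highest R₀: strategy B with 225.1100.

225.11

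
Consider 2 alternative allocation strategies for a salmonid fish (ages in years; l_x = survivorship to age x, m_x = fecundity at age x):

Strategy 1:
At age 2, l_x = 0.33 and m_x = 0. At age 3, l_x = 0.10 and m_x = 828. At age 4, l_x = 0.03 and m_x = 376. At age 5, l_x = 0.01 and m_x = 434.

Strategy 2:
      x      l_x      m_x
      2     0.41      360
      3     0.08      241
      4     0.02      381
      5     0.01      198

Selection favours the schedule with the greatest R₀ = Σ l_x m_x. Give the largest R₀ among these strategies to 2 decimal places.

Strategy 1: R₀ = 0.33×0 + 0.10×828 + 0.03×376 + 0.01×434 = 98.4200
Strategy 2: R₀ = 0.41×360 + 0.08×241 + 0.02×381 + 0.01×198 = 176.4800
Highest R₀: strategy 2 with 176.4800.

176.48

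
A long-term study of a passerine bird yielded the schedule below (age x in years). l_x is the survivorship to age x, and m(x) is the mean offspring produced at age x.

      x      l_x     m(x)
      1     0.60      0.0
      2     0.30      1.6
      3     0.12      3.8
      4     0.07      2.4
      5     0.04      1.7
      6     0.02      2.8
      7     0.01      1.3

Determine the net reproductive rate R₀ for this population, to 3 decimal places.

1.241

R₀ = Σ l_x m(x):
  age 1: 0.60 × 0.0 = 0.0000
  age 2: 0.30 × 1.6 = 0.4800
  age 3: 0.12 × 3.8 = 0.4560
  age 4: 0.07 × 2.4 = 0.1680
  age 5: 0.04 × 1.7 = 0.0680
  age 6: 0.02 × 2.8 = 0.0560
  age 7: 0.01 × 1.3 = 0.0130
R₀ = 0.0000 + 0.4800 + 0.4560 + 0.1680 + 0.0680 + 0.0560 + 0.0130 = 1.2410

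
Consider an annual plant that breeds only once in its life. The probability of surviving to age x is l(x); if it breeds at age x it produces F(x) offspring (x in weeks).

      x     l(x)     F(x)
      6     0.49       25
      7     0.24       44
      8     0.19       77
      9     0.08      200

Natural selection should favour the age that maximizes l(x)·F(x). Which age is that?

9

Expected offspring if breeding at age x = l(x) × F(x):
  age 6: 0.49 × 25 = 12.250
  age 7: 0.24 × 44 = 10.560
  age 8: 0.19 × 77 = 14.630
  age 9: 0.08 × 200 = 16.000
Maximum at age 9 (16.000).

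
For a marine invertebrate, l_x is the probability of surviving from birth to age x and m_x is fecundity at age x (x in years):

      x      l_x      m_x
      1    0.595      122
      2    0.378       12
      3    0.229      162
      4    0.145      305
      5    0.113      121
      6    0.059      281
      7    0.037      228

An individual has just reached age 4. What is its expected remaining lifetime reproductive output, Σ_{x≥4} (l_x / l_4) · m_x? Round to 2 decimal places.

571.81

l_4 = 0.145. Conditional survival from age 4 to x is l_x / l_4.
  x=4: (0.145/0.145) × 305 = 305.0000
  x=5: (0.113/0.145) × 121 = 94.2966
  x=6: (0.059/0.145) × 281 = 114.3379
  x=7: (0.037/0.145) × 228 = 58.1793
Sum = 305.0000 + 94.2966 + 114.3379 + 58.1793 = 571.8138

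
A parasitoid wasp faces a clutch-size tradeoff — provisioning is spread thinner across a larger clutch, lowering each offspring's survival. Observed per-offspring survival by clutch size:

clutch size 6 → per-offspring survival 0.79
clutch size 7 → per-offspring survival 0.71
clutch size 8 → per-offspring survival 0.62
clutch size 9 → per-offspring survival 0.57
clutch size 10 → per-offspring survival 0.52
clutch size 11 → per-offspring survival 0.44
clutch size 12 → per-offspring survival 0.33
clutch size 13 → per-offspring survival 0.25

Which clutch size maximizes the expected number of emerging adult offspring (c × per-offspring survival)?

Expected emerging adult offspring = c × s(c):
  c=6: 6 × 0.79 = 4.740
  c=7: 7 × 0.71 = 4.970
  c=8: 8 × 0.62 = 4.960
  c=9: 9 × 0.57 = 5.130
  c=10: 10 × 0.52 = 5.200
  c=11: 11 × 0.44 = 4.840
  c=12: 12 × 0.33 = 3.960
  c=13: 13 × 0.25 = 3.250
Maximum at c = 10 (5.200 emerging adult offspring).

10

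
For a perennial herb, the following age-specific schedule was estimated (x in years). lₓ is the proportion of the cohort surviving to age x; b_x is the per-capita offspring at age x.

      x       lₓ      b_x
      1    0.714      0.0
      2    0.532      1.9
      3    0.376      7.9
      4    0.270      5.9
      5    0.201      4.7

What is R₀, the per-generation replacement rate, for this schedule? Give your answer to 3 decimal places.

6.519

R₀ = Σ lₓ b_x:
  age 1: 0.714 × 0.0 = 0.0000
  age 2: 0.532 × 1.9 = 1.0108
  age 3: 0.376 × 7.9 = 2.9704
  age 4: 0.270 × 5.9 = 1.5930
  age 5: 0.201 × 4.7 = 0.9447
R₀ = 0.0000 + 1.0108 + 2.9704 + 1.5930 + 0.9447 = 6.5189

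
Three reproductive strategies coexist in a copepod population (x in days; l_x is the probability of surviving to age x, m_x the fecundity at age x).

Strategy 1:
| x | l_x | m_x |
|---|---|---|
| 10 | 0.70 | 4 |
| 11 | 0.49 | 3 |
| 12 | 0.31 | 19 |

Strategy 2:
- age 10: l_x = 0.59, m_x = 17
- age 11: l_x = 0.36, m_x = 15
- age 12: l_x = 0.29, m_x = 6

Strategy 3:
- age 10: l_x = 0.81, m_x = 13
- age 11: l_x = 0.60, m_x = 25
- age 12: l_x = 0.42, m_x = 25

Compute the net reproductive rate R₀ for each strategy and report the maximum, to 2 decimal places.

36.03

Strategy 1: R₀ = 0.70×4 + 0.49×3 + 0.31×19 = 10.1600
Strategy 2: R₀ = 0.59×17 + 0.36×15 + 0.29×6 = 17.1700
Strategy 3: R₀ = 0.81×13 + 0.60×25 + 0.42×25 = 36.0300
Highest R₀: strategy 3 with 36.0300.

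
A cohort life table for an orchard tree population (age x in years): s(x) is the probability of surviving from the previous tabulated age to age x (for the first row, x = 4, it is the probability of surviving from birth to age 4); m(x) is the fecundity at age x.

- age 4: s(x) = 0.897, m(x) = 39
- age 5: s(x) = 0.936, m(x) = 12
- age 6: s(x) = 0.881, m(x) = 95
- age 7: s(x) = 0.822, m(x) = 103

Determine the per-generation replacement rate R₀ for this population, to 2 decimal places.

177.95

Survivorship from birth: l_x = s_4·s_5·…·s_x.
  l_4 = 0.89700
  l_5 = 0.83959
  l_6 = 0.73968
  l_7 = 0.60802
R₀ = Σ l_x m(x):
  age 4: 0.89700 × 39 = 34.9830
  age 5: 0.83959 × 12 = 10.0751
  age 6: 0.73968 × 95 = 70.2696
  age 7: 0.60802 × 103 = 62.6261
R₀ = 34.9830 + 10.0751 + 70.2696 + 62.6261 = 177.9537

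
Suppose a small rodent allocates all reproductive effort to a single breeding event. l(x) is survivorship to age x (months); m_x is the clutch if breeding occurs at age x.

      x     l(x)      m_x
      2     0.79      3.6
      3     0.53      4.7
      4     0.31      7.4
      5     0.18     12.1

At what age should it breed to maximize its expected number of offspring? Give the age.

Expected offspring if breeding at age x = l(x) × m_x:
  age 2: 0.79 × 3.6 = 2.844
  age 3: 0.53 × 4.7 = 2.491
  age 4: 0.31 × 7.4 = 2.294
  age 5: 0.18 × 12.1 = 2.178
Maximum at age 2 (2.844).

2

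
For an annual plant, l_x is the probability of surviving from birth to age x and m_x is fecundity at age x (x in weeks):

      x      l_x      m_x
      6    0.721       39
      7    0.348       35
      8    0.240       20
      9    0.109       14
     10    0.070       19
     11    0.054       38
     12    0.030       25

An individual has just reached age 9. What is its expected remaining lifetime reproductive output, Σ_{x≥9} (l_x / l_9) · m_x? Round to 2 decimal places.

l_9 = 0.109. Conditional survival from age 9 to x is l_x / l_9.
  x=9: (0.109/0.109) × 14 = 14.0000
  x=10: (0.070/0.109) × 19 = 12.2018
  x=11: (0.054/0.109) × 38 = 18.8257
  x=12: (0.030/0.109) × 25 = 6.8807
Sum = 14.0000 + 12.2018 + 18.8257 + 6.8807 = 51.9083

51.91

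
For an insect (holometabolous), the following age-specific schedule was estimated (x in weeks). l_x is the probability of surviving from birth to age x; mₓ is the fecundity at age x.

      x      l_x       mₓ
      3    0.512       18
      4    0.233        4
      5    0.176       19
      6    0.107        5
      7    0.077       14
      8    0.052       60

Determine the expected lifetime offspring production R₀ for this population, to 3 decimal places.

18.225

R₀ = Σ l_x mₓ:
  age 3: 0.512 × 18 = 9.2160
  age 4: 0.233 × 4 = 0.9320
  age 5: 0.176 × 19 = 3.3440
  age 6: 0.107 × 5 = 0.5350
  age 7: 0.077 × 14 = 1.0780
  age 8: 0.052 × 60 = 3.1200
R₀ = 9.2160 + 0.9320 + 3.3440 + 0.5350 + 1.0780 + 3.1200 = 18.2250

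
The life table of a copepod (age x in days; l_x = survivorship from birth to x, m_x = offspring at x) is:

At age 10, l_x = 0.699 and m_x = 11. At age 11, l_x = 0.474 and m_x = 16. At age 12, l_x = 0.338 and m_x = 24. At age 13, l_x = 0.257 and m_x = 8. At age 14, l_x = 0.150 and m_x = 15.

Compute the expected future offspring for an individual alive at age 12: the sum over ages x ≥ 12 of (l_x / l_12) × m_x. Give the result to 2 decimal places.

36.74

l_12 = 0.338. Conditional survival from age 12 to x is l_x / l_12.
  x=12: (0.338/0.338) × 24 = 24.0000
  x=13: (0.257/0.338) × 8 = 6.0828
  x=14: (0.150/0.338) × 15 = 6.6568
Sum = 24.0000 + 6.0828 + 6.6568 = 36.7396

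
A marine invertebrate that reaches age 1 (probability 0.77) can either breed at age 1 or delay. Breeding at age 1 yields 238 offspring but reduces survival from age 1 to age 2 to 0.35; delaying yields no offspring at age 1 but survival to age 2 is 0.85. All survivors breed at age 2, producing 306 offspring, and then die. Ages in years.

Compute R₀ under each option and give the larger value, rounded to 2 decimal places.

265.73

breed at age 1: R₀ = 0.77 × (238 + 0.35 × 306) = 0.77 × 345.1000 = 265.7270
delay to age 2: R₀ = 0.77 × (0.85 × 306) = 0.77 × 260.1000 = 200.2770
Higher: breed at age 1 (265.7270).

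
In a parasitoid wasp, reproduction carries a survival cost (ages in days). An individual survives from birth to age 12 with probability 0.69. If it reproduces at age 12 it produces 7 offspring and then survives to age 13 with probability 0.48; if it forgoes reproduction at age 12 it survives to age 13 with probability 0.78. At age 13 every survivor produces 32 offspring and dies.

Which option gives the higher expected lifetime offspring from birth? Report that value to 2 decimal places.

breed at age 12: R₀ = 0.69 × (7 + 0.48 × 32) = 0.69 × 22.3600 = 15.4284
delay to age 13: R₀ = 0.69 × (0.78 × 32) = 0.69 × 24.9600 = 17.2224
Higher: delay to age 13 (17.2224).

17.22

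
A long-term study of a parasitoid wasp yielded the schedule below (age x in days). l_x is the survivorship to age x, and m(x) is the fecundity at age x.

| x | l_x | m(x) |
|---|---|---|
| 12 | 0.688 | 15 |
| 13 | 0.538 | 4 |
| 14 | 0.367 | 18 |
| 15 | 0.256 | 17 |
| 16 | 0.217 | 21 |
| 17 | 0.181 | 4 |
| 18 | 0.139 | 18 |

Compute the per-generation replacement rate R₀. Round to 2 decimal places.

R₀ = Σ l_x m(x):
  age 12: 0.688 × 15 = 10.3200
  age 13: 0.538 × 4 = 2.1520
  age 14: 0.367 × 18 = 6.6060
  age 15: 0.256 × 17 = 4.3520
  age 16: 0.217 × 21 = 4.5570
  age 17: 0.181 × 4 = 0.7240
  age 18: 0.139 × 18 = 2.5020
R₀ = 10.3200 + 2.1520 + 6.6060 + 4.3520 + 4.5570 + 0.7240 + 2.5020 = 31.2130

31.21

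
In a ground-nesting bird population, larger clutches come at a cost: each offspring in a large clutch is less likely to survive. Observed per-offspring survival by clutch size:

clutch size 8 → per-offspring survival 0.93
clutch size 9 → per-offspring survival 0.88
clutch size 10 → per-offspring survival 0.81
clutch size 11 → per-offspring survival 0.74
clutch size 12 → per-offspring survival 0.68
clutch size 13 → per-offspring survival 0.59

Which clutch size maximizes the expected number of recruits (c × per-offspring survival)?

Expected recruits = c × s(c):
  c=8: 8 × 0.93 = 7.440
  c=9: 9 × 0.88 = 7.920
  c=10: 10 × 0.81 = 8.100
  c=11: 11 × 0.74 = 8.140
  c=12: 12 × 0.68 = 8.160
  c=13: 13 × 0.59 = 7.670
Maximum at c = 12 (8.160 recruits).

12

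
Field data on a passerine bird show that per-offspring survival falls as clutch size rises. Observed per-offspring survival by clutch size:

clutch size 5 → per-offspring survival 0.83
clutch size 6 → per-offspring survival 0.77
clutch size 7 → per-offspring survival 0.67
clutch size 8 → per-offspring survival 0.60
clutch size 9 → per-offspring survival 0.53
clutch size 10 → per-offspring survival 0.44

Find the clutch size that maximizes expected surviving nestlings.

8

Expected surviving nestlings = c × s(c):
  c=5: 5 × 0.83 = 4.150
  c=6: 6 × 0.77 = 4.620
  c=7: 7 × 0.67 = 4.690
  c=8: 8 × 0.60 = 4.800
  c=9: 9 × 0.53 = 4.770
  c=10: 10 × 0.44 = 4.400
Maximum at c = 8 (4.800 surviving nestlings).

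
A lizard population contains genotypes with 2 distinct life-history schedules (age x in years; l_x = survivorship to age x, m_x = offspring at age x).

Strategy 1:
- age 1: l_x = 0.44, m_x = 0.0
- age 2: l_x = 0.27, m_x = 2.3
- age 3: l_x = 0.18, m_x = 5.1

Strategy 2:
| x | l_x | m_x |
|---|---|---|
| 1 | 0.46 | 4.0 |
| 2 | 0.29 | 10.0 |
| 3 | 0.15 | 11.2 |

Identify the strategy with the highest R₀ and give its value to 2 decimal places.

Strategy 1: R₀ = 0.44×0.0 + 0.27×2.3 + 0.18×5.1 = 1.5390
Strategy 2: R₀ = 0.46×4.0 + 0.29×10.0 + 0.15×11.2 = 6.4200
Highest R₀: strategy 2 with 6.4200.

6.42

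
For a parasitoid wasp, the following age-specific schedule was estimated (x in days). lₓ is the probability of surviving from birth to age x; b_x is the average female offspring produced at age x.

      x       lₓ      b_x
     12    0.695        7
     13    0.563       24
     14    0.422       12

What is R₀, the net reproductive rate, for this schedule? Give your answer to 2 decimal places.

R₀ = Σ lₓ b_x:
  age 12: 0.695 × 7 = 4.8650
  age 13: 0.563 × 24 = 13.5120
  age 14: 0.422 × 12 = 5.0640
R₀ = 4.8650 + 13.5120 + 5.0640 = 23.4410

23.44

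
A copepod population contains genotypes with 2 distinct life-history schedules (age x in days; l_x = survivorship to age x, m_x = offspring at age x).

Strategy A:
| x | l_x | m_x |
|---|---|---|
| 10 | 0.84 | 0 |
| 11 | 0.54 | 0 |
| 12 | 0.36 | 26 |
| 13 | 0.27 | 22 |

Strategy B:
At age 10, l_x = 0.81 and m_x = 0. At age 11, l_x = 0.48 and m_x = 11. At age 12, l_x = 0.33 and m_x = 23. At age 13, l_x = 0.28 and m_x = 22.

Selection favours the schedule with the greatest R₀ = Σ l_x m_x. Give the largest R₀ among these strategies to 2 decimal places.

Strategy A: R₀ = 0.84×0 + 0.54×0 + 0.36×26 + 0.27×22 = 15.3000
Strategy B: R₀ = 0.81×0 + 0.48×11 + 0.33×23 + 0.28×22 = 19.0300
Highest R₀: strategy B with 19.0300.

19.03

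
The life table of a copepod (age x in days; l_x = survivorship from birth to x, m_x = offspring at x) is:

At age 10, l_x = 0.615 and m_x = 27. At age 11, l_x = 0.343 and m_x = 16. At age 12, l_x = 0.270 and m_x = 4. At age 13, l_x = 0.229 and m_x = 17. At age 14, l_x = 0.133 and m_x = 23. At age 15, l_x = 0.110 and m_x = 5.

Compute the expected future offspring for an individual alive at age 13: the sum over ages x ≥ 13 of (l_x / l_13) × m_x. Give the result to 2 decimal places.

l_13 = 0.229. Conditional survival from age 13 to x is l_x / l_13.
  x=13: (0.229/0.229) × 17 = 17.0000
  x=14: (0.133/0.229) × 23 = 13.3581
  x=15: (0.110/0.229) × 5 = 2.4017
Sum = 17.0000 + 13.3581 + 2.4017 = 32.7598

32.76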